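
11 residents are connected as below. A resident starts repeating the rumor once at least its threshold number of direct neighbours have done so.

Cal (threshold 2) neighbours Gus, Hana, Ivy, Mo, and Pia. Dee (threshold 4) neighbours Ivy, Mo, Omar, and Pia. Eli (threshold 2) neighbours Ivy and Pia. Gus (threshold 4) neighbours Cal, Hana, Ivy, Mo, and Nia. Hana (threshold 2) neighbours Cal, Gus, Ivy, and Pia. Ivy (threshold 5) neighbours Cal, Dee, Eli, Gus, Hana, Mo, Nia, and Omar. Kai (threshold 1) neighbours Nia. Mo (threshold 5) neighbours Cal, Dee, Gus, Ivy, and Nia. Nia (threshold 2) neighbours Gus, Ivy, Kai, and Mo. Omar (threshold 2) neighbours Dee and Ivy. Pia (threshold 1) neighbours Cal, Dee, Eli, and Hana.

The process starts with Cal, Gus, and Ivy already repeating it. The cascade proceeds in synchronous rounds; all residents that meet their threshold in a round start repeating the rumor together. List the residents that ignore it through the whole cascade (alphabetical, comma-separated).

Dee, Mo, Omar

Round 1 — Cal, Gus, Ivy start repeating the rumor (initial).
Round 2 — checking thresholds:
  Dee: 1 of 4 neighbours < 4, below threshold.
  Eli: 1 of 2 neighbours < 2, below threshold.
  Hana: 3 of 4 neighbours ≥ 2, starts repeating the rumor.
  Mo: 3 of 5 neighbours < 5, below threshold.
  Nia: 2 of 4 neighbours ≥ 2, starts repeating the rumor.
  Omar: 1 of 2 neighbours < 2, below threshold.
  Pia: 1 of 4 neighbours ≥ 1, starts repeating the rumor.
Round 3 — checking thresholds:
  Dee: 2 of 4 neighbours < 4, below threshold.
  Eli: 2 of 2 neighbours ≥ 2, starts repeating the rumor.
  Kai: 1 of 1 neighbours ≥ 1, starts repeating the rumor.
  Mo: 4 of 5 neighbours < 5, below threshold.
  Omar: 1 of 2 neighbours < 2, below threshold.
Round 4 — no new spreads; cascade stops.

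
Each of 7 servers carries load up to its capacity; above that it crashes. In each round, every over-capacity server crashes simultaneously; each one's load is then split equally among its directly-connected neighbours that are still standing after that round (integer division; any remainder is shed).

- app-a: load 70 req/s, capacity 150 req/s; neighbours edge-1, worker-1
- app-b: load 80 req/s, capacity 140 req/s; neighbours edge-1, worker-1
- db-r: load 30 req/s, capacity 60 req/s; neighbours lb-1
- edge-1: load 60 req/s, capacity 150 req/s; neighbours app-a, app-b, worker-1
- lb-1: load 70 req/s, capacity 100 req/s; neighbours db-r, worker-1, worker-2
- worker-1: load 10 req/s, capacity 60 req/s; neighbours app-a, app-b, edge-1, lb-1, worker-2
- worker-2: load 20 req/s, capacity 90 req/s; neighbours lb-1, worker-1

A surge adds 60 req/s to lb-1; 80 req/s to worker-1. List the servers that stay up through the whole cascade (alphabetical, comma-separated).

app-a, app-b, edge-1

Round 1 — lb-1 at 130 > 100; worker-1 at 90 > 60. lb-1, worker-1 crash.
  lb-1 sheds 130 req/s to db-r, worker-2: 65 each.
    db-r: 30+65 = 95 > 60
    worker-2: 20+65 = 85 ≤ 90
  worker-1 sheds 90 req/s to app-a, app-b, edge-1, worker-2: 22 each (2 lost).
    app-a: 70+22 = 92 ≤ 150
    app-b: 80+22 = 102 ≤ 140
    edge-1: 60+22 = 82 ≤ 150
    worker-2: 85+22 = 107 > 90
Round 2 — db-r, worker-2 crash.
  db-r sheds 95 req/s: no online neighbours, lost.
  worker-2 sheds 107 req/s: no online neighbours, lost.
No further crashes.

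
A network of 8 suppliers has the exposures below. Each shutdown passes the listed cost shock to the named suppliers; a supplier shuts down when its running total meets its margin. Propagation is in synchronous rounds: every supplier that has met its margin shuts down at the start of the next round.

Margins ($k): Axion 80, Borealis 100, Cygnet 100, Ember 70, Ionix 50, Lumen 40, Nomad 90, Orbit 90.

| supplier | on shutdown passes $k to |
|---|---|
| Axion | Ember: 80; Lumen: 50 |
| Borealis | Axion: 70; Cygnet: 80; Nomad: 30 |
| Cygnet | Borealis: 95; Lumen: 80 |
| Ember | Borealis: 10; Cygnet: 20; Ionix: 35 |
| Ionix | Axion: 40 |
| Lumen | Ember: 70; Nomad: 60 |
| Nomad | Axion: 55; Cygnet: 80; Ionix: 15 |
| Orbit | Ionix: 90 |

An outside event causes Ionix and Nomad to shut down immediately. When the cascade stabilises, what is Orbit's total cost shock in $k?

Round 1 — Ionix, Nomad shut down (initial).
  Axion: +40+55 → 95 ≥ 80
  Cygnet: +80 → 80 < 100
Round 2 — Axion shuts down.
  Ember: +80 → 80 ≥ 70
  Lumen: +50 → 50 ≥ 40
Round 3 — Ember, Lumen shut down.
  Borealis: +10 → 10 < 100
  Cygnet: +20 → 100 ≥ 100
Round 4 — Cygnet shuts down.
  Borealis: +95 → 105 ≥ 100
Round 5 — Borealis shuts down.
No further shutdowns.

0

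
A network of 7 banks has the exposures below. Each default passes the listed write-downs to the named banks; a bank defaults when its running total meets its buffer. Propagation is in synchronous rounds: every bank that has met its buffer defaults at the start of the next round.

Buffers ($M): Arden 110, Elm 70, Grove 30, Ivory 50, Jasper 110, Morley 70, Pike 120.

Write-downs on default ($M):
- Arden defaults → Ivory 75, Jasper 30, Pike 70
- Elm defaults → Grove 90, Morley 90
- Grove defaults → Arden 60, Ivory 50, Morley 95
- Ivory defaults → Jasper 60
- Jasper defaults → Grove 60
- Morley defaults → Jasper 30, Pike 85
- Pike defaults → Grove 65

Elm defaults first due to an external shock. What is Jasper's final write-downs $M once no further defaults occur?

Round 1 — Elm defaults (initial).
  Grove: +90 → 90 ≥ 30
  Morley: +90 → 90 ≥ 70
Round 2 — Grove, Morley default.
  Arden: +60 → 60 < 110
  Ivory: +50 → 50 ≥ 50
  Jasper: +30 → 30 < 110
  Pike: +85 → 85 < 120
Round 3 — Ivory defaults.
  Jasper: +60 → 90 < 110
No further defaults.

90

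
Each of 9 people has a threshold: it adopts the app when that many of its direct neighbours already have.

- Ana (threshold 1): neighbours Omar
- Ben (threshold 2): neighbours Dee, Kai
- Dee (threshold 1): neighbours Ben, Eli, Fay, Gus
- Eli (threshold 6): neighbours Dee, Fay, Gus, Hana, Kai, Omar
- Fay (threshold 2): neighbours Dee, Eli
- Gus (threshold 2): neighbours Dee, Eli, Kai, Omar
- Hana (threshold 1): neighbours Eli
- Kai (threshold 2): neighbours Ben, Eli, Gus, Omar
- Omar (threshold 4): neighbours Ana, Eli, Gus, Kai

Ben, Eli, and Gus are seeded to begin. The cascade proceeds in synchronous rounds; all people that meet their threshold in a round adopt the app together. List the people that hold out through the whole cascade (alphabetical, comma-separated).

Round 1 — Ben, Eli, Gus adopt the app (initial).
Round 2 — checking thresholds:
  Dee: 3 of 4 neighbours ≥ 1, adopts the app.
  Fay: 1 of 2 neighbours < 2, not yet.
  Hana: 1 of 1 neighbours ≥ 1, adopts the app.
  Kai: 3 of 4 neighbours ≥ 2, adopts the app.
  Omar: 2 of 4 neighbours < 4, not yet.
Round 3 — checking thresholds:
  Fay: 2 of 2 neighbours ≥ 2, adopts the app.
  Omar: 3 of 4 neighbours < 4, not yet.
Round 4 — no new adoptions; cascade stops.

Ana, Omar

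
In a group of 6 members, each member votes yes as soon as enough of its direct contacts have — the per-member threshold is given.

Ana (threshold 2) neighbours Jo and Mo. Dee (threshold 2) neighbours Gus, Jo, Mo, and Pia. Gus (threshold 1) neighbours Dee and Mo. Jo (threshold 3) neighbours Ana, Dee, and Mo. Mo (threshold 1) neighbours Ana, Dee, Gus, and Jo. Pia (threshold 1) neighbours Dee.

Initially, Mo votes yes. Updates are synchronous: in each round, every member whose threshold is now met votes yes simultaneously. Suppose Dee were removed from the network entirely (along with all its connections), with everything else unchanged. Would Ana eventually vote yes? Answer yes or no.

With Dee removed:
Round 1 — Mo votes yes (initial).
Round 2 — checking thresholds:
  Ana: 1 of 2 neighbours < 2, holds.
  Gus: 1 of 1 neighbours ≥ 1, votes yes.
  Jo: 1 of 2 neighbours < 3, holds.
Round 3 — no new yes votes; cascade stops.

no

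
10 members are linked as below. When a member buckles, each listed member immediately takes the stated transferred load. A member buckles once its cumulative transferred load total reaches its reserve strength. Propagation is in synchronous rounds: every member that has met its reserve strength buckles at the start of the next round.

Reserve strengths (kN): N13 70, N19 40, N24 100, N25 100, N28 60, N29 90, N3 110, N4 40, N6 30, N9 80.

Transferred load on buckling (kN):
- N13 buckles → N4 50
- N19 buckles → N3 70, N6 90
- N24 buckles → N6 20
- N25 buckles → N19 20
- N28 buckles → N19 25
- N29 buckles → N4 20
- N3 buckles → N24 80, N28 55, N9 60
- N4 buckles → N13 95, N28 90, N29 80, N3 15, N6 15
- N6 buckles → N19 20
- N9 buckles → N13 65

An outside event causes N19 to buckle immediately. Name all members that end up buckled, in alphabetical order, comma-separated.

Round 1 — N19 buckles (initial).
  N3: +70 → 70 < 110
  N6: +90 → 90 ≥ 30
Round 2 — N6 buckles.
No further bucklings.

N19, N6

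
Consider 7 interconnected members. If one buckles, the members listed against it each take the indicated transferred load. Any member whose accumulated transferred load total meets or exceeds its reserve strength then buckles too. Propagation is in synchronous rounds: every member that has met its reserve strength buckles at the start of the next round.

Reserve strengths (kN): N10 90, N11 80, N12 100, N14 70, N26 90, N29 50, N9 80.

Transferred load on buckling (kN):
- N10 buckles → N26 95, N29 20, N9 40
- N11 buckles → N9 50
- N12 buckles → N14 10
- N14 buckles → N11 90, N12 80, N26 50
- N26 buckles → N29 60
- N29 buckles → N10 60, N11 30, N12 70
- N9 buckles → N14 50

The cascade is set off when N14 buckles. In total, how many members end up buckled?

Round 1 — N14 buckles (initial).
  N11: +90 → 90 ≥ 80
  N12: +80 → 80 < 100
  N26: +50 → 50 < 90
Round 2 — N11 buckles.
  N9: +50 → 50 < 80
No further bucklings.

2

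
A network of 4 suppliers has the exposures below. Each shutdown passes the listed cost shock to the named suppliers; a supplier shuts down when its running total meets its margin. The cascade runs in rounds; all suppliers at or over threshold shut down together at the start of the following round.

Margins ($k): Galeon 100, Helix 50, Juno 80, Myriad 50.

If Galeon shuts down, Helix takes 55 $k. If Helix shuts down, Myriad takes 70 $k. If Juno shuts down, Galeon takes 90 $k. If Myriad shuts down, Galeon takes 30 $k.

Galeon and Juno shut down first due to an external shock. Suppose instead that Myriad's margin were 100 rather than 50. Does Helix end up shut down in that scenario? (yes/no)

With Myriad's margin at 100:
Round 1 — Galeon, Juno shut down (initial).
  Helix: +55 → 55 ≥ 50
Round 2 — Helix shuts down.
  Myriad: +70 → 70 < 100
No further shutdowns.

yes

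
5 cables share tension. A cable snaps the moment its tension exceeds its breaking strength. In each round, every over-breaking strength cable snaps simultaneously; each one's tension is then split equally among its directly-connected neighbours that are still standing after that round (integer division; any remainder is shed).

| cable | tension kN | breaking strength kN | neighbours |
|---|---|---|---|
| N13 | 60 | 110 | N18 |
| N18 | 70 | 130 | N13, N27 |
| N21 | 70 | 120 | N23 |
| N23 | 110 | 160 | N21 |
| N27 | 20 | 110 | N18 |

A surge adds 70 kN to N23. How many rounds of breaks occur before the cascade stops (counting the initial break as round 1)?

2

Round 1 — N23 at 180 > 160. N23 snaps.
  N23 sheds 180 kN to N21: 180 each.
    N21: 70+180 = 250 > 120
Round 2 — N21 snaps.
  N21 sheds 250 kN: no online neighbours, lost.
No further breaks.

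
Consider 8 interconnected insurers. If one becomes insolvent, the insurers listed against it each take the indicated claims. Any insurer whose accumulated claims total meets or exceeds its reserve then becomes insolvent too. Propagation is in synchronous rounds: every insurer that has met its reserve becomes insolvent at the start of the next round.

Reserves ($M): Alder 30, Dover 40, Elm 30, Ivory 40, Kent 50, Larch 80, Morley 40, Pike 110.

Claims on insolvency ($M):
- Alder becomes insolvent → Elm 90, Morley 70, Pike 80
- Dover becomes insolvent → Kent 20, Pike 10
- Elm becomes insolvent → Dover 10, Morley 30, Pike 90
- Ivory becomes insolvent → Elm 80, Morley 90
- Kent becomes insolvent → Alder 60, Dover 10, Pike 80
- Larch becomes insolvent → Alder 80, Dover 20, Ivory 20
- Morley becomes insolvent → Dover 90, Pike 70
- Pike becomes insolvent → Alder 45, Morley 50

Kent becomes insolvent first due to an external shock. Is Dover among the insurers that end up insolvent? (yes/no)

Round 1 — Kent becomes insolvent (initial).
  Alder: +60 → 60 ≥ 30
  Dover: +10 → 10 < 40
  Pike: +80 → 80 < 110
Round 2 — Alder becomes insolvent.
  Elm: +90 → 90 ≥ 30
  Morley: +70 → 70 ≥ 40
  Pike: +80 → 160 ≥ 110
Round 3 — Elm, Morley, Pike become insolvent.
  Dover: +10+90 → 110 ≥ 40
Round 4 — Dover becomes insolvent.
No further insolvencies.

yes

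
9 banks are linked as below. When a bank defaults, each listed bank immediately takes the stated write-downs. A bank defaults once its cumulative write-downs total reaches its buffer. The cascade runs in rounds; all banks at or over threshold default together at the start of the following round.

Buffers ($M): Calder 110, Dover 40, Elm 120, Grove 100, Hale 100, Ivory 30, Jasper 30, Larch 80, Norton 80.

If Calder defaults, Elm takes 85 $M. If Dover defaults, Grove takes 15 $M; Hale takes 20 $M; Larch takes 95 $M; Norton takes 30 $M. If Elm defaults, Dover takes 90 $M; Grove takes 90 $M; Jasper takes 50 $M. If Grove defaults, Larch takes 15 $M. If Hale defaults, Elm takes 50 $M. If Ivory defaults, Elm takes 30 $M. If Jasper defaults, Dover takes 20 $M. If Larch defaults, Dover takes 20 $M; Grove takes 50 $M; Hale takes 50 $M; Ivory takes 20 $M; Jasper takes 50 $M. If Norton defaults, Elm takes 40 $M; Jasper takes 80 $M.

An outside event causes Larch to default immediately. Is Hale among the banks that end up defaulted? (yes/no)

Round 1 — Larch defaults (initial).
  Dover: +20 → 20 < 40
  Grove: +50 → 50 < 100
  Hale: +50 → 50 < 100
  Ivory: +20 → 20 < 30
  Jasper: +50 → 50 ≥ 30
Round 2 — Jasper defaults.
  Dover: +20 → 40 ≥ 40
Round 3 — Dover defaults.
  Grove: +15 → 65 < 100
  Hale: +20 → 70 < 100
  Norton: +30 → 30 < 80
No further defaults.

no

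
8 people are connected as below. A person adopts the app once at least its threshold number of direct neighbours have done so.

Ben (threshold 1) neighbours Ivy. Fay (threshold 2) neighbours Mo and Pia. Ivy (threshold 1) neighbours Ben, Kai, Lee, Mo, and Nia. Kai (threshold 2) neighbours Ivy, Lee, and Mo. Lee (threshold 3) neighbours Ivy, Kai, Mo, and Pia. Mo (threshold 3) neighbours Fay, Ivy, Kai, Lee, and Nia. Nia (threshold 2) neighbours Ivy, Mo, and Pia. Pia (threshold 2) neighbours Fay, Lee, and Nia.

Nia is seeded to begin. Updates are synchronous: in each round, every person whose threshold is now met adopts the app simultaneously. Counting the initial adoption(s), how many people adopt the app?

3

Round 1 — Nia adopts the app (initial).
Round 2 — checking thresholds:
  Ivy: 1 of 5 neighbours ≥ 1, adopts the app.
  Mo: 1 of 5 neighbours < 3, not yet.
  Pia: 1 of 3 neighbours < 2, not yet.
Round 3 — checking thresholds:
  Ben: 1 of 1 neighbours ≥ 1, adopts the app.
  Kai: 1 of 3 neighbours < 2, not yet.
  Lee: 1 of 4 neighbours < 3, not yet.
  Mo: 2 of 5 neighbours < 3, not yet.
  Pia: 1 of 3 neighbours < 2, not yet.
Round 4 — no new adoptions; cascade stops.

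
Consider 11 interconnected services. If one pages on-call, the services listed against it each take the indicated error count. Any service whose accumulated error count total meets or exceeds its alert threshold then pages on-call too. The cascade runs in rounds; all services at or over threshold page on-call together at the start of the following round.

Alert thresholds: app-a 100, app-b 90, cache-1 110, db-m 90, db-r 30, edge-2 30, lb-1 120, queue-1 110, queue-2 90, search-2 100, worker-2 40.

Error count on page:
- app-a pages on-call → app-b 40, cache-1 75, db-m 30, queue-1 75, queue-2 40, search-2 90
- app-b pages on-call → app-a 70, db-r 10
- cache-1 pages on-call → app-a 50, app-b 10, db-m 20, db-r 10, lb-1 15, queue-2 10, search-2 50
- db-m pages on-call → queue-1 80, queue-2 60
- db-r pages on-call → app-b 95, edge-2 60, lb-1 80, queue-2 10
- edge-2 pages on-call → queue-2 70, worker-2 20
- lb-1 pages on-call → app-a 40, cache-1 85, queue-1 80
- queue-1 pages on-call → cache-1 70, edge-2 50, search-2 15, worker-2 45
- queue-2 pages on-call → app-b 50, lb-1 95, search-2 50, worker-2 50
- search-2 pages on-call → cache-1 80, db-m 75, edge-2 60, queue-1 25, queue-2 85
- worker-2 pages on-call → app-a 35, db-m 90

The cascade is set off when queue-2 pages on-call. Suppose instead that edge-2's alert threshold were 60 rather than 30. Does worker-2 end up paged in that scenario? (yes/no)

With edge-2's alert threshold at 60:
Round 1 — queue-2 pages on-call (initial).
  app-b: +50 → 50 < 90
  lb-1: +95 → 95 < 120
  search-2: +50 → 50 < 100
  worker-2: +50 → 50 ≥ 40
Round 2 — worker-2 pages on-call.
  app-a: +35 → 35 < 100
  db-m: +90 → 90 ≥ 90
Round 3 — db-m pages on-call.
  queue-1: +80 → 80 < 110
No further pages.

yes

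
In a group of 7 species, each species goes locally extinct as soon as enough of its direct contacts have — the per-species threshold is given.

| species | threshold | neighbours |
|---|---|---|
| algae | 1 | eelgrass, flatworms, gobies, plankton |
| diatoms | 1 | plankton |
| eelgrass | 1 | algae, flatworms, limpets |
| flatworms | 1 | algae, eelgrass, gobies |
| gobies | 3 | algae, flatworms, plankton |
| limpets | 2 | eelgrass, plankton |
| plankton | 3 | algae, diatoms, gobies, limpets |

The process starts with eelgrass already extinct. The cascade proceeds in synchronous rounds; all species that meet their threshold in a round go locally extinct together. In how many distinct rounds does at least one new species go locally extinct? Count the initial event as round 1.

Round 1 — eelgrass goes locally extinct (initial).
Round 2 — checking thresholds:
  algae: 1 of 4 neighbours ≥ 1, goes locally extinct.
  flatworms: 1 of 3 neighbours ≥ 1, goes locally extinct.
  limpets: 1 of 2 neighbours < 2, below threshold.
Round 3 — no new extinctions; cascade stops.

2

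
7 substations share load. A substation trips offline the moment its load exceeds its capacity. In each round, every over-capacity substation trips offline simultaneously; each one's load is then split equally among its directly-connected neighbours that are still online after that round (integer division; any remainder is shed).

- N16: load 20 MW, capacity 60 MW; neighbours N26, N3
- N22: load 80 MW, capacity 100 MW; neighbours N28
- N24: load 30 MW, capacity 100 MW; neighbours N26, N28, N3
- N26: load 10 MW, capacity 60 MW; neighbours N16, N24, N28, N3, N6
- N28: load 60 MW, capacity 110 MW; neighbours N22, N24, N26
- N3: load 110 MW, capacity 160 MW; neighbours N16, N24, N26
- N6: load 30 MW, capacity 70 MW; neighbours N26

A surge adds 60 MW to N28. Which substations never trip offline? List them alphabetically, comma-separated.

N16, N24, N26, N3, N6

Round 1 — N28 at 120 > 110. N28 trips offline.
  N28 sheds 120 MW to N22, N24, N26: 40 each.
    N22: 80+40 = 120 > 100
    N24: 30+40 = 70 ≤ 100
    N26: 10+40 = 50 ≤ 60
Round 2 — N22 trips offline.
  N22 sheds 120 MW: no online neighbours, lost.
No further trips.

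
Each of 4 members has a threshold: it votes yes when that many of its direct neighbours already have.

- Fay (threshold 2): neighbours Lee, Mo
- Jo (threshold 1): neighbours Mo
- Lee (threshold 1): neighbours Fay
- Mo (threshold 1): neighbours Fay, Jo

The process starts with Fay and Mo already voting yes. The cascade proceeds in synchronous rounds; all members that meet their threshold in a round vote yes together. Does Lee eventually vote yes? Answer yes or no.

yes

Round 1 — Fay, Mo vote yes (initial).
Round 2 — checking thresholds:
  Jo: 1 of 1 neighbours ≥ 1, votes yes.
  Lee: 1 of 1 neighbours ≥ 1, votes yes.
Round 3 — no new yes votes; cascade stops.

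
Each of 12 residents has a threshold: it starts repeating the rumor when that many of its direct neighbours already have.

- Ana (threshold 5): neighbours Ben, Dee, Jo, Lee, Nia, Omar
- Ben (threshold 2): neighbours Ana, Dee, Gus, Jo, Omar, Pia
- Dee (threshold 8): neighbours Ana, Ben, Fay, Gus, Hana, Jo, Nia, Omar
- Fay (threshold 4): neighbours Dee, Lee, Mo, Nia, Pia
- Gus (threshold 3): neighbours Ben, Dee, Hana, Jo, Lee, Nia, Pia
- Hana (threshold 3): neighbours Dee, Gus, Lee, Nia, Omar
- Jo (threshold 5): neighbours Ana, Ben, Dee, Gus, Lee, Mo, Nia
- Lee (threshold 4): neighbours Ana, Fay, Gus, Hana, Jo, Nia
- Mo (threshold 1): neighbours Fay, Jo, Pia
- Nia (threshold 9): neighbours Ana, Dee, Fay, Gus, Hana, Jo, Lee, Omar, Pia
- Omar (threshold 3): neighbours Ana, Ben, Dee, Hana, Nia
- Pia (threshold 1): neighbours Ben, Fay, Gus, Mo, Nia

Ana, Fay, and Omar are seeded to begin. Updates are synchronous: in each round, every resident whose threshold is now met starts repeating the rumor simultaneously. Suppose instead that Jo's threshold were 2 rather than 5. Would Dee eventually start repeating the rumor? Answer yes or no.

no

With Jo's threshold at 2:
Round 1 — Ana, Fay, Omar start repeating the rumor (initial).
Round 2 — checking thresholds:
  Ben: 2 of 6 neighbours ≥ 2, starts repeating the rumor.
  Dee: 3 of 8 neighbours < 8, not yet.
  Hana: 1 of 5 neighbours < 3, not yet.
  Jo: 1 of 7 neighbours < 2, not yet.
  Lee: 2 of 6 neighbours < 4, not yet.
  Mo: 1 of 3 neighbours ≥ 1, starts repeating the rumor.
  Nia: 3 of 9 neighbours < 9, not yet.
  Pia: 1 of 5 neighbours ≥ 1, starts repeating the rumor.
Round 3 — checking thresholds:
  Dee: 4 of 8 neighbours < 8, not yet.
  Gus: 2 of 7 neighbours < 3, not yet.
  Hana: 1 of 5 neighbours < 3, not yet.
  Jo: 3 of 7 neighbours ≥ 2, starts repeating the rumor.
  Lee: 2 of 6 neighbours < 4, not yet.
  Nia: 4 of 9 neighbours < 9, not yet.
Round 4 — checking thresholds:
  Dee: 5 of 8 neighbours < 8, not yet.
  Gus: 3 of 7 neighbours ≥ 3, starts repeating the rumor.
  Hana: 1 of 5 neighbours < 3, not yet.
  Lee: 3 of 6 neighbours < 4, not yet.
  Nia: 5 of 9 neighbours < 9, not yet.
Round 5 — checking thresholds:
  Dee: 6 of 8 neighbours < 8, not yet.
  Hana: 2 of 5 neighbours < 3, not yet.
  Lee: 4 of 6 neighbours ≥ 4, starts repeating the rumor.
  Nia: 6 of 9 neighbours < 9, not yet.
Round 6 — checking thresholds:
  Dee: 6 of 8 neighbours < 8, not yet.
  Hana: 3 of 5 neighbours ≥ 3, starts repeating the rumor.
  Nia: 7 of 9 neighbours < 9, not yet.
Round 7 — no new spreads; cascade stops.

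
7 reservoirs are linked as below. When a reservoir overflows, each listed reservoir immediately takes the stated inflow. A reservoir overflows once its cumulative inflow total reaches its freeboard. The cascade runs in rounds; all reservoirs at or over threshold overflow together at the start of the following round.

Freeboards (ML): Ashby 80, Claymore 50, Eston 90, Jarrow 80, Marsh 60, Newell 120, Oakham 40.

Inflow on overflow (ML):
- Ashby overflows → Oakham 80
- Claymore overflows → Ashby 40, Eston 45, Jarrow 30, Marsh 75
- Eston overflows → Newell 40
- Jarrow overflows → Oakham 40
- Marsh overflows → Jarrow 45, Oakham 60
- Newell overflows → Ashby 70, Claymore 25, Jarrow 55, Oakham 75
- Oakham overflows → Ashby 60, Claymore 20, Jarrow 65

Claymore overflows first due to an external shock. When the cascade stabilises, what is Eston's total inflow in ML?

45

Round 1 — Claymore overflows (initial).
  Ashby: +40 → 40 < 80
  Eston: +45 → 45 < 90
  Jarrow: +30 → 30 < 80
  Marsh: +75 → 75 ≥ 60
Round 2 — Marsh overflows.
  Jarrow: +45 → 75 < 80
  Oakham: +60 → 60 ≥ 40
Round 3 — Oakham overflows.
  Ashby: +60 → 100 ≥ 80
  Jarrow: +65 → 140 ≥ 80
Round 4 — Ashby, Jarrow overflow.
No further overflows.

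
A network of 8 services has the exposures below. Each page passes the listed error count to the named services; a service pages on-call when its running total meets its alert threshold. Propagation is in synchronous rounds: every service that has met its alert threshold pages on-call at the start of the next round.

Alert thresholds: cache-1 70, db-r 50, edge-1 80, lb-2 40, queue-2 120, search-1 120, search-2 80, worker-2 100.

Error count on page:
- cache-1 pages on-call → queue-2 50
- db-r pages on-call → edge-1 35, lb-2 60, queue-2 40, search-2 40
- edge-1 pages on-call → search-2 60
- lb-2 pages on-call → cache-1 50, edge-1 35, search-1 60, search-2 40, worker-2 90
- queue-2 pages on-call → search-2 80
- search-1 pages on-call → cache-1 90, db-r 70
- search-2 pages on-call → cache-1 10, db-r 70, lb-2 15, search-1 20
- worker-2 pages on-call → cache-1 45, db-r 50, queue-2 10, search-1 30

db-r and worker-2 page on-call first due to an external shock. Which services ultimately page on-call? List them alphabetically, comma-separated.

cache-1, db-r, lb-2, search-2, worker-2

Round 1 — db-r, worker-2 page on-call (initial).
  cache-1: +45 → 45 < 70
  edge-1: +35 → 35 < 80
  lb-2: +60 → 60 ≥ 40
  queue-2: +40+10 → 50 < 120
  search-1: +30 → 30 < 120
  search-2: +40 → 40 < 80
Round 2 — lb-2 pages on-call.
  cache-1: +50 → 95 ≥ 70
  edge-1: +35 → 70 < 80
  search-1: +60 → 90 < 120
  search-2: +40 → 80 ≥ 80
Round 3 — cache-1, search-2 page on-call.
  queue-2: +50 → 100 < 120
  search-1: +20 → 110 < 120
No further pages.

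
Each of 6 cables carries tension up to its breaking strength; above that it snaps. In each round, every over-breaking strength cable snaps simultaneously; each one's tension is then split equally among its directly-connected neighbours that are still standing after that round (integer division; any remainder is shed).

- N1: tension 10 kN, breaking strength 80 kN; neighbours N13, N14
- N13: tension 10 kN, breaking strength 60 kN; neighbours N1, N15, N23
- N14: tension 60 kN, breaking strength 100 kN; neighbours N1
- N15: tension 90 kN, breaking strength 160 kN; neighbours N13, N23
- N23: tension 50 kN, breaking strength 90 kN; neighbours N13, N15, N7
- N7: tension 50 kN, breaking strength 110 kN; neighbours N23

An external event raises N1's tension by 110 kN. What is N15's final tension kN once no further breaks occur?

Round 1 — N1 at 120 > 80. N1 snaps.
  N1 sheds 120 kN to N13, N14: 60 each.
    N13: 10+60 = 70 > 60
    N14: 60+60 = 120 > 100
Round 2 — N13, N14 snap.
  N13 sheds 70 kN to N15, N23: 35 each.
    N15: 90+35 = 125 ≤ 160
    N23: 50+35 = 85 ≤ 90
  N14 sheds 120 kN: no online neighbours, lost.
No further breaks.

125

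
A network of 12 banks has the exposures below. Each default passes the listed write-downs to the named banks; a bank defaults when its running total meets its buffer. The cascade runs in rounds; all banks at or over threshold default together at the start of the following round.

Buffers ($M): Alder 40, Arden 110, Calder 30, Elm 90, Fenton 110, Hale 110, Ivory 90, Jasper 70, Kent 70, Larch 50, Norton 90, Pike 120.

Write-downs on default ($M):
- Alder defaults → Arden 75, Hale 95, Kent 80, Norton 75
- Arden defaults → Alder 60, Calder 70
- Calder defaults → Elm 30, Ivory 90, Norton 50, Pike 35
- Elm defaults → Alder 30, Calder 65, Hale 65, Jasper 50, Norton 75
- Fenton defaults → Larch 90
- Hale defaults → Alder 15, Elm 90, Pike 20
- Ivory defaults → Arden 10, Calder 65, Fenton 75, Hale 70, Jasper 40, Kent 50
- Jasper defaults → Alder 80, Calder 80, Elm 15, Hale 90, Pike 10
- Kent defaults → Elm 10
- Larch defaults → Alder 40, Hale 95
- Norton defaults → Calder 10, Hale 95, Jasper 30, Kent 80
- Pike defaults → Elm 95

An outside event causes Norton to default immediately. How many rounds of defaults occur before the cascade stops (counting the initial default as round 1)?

Round 1 — Norton defaults (initial).
  Calder: +10 → 10 < 30
  Hale: +95 → 95 < 110
  Jasper: +30 → 30 < 70
  Kent: +80 → 80 ≥ 70
Round 2 — Kent defaults.
  Elm: +10 → 10 < 90
No further defaults.

2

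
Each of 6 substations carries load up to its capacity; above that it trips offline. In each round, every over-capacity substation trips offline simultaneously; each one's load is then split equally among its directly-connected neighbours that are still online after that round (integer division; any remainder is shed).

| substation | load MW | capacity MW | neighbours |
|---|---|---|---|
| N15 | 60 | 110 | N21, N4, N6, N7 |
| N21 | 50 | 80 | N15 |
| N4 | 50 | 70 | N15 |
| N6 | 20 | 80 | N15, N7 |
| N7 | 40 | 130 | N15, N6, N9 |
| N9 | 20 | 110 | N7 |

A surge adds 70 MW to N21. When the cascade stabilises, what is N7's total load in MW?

Round 1 — N21 at 120 > 80. N21 trips offline.
  N21 sheds 120 MW to N15: 120 each.
    N15: 60+120 = 180 > 110
Round 2 — N15 trips offline.
  N15 sheds 180 MW to N4, N6, N7: 60 each.
    N4: 50+60 = 110 > 70
    N6: 20+60 = 80 ≤ 80
    N7: 40+60 = 100 ≤ 130
Round 3 — N4 trips offline.
  N4 sheds 110 MW: no online neighbours, lost.
No further trips.

100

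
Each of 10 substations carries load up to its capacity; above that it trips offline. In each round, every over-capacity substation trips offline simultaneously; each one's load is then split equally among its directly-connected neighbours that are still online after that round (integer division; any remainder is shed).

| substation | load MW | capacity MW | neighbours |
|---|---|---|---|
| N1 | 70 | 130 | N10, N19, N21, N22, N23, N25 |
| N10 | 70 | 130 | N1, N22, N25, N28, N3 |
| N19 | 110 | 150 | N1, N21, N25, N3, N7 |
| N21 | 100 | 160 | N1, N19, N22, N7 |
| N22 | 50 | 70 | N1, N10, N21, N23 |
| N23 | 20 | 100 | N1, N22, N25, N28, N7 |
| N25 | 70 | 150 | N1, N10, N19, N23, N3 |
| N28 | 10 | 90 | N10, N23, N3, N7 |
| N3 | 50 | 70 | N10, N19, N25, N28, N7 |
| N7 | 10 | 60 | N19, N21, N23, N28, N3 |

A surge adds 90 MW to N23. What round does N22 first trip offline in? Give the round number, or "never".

2

Round 1 — N23 at 110 > 100. N23 trips offline.
  N23 sheds 110 MW to N1, N22, N25, N28, N7: 22 each.
    N1: 70+22 = 92 ≤ 130
    N22: 50+22 = 72 > 70
    N25: 70+22 = 92 ≤ 150
    N28: 10+22 = 32 ≤ 90
    N7: 10+22 = 32 ≤ 60
Round 2 — N22 trips offline.
  N22 sheds 72 MW to N1, N10, N21: 24 each.
    N1: 92+24 = 116 ≤ 130
    N10: 70+24 = 94 ≤ 130
    N21: 100+24 = 124 ≤ 160
No further trips.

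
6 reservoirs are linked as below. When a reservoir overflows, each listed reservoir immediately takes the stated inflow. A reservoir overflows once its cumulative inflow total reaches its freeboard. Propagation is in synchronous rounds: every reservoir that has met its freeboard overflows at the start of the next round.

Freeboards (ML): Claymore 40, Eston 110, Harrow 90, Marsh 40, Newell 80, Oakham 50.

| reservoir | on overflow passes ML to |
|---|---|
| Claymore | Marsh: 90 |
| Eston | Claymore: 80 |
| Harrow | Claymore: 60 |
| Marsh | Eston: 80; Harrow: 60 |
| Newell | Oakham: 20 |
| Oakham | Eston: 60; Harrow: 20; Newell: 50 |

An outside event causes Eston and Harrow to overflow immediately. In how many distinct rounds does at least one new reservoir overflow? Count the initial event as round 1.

3

Round 1 — Eston, Harrow overflow (initial).
  Claymore: +80+60 → 140 ≥ 40
Round 2 — Claymore overflows.
  Marsh: +90 → 90 ≥ 40
Round 3 — Marsh overflows.
No further overflows.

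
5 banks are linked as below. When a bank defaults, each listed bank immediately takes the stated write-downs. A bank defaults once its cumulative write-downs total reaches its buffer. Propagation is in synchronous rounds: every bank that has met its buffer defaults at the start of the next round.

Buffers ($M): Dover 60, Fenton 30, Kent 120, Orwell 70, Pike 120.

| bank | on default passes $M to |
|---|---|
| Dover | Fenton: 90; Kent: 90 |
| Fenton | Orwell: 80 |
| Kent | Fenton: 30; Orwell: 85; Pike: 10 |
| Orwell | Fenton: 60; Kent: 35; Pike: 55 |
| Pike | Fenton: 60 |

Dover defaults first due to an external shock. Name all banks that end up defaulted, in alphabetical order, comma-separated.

Dover, Fenton, Kent, Orwell

Round 1 — Dover defaults (initial).
  Fenton: +90 → 90 ≥ 30
  Kent: +90 → 90 < 120
Round 2 — Fenton defaults.
  Orwell: +80 → 80 ≥ 70
Round 3 — Orwell defaults.
  Kent: +35 → 125 ≥ 120
  Pike: +55 → 55 < 120
Round 4 — Kent defaults.
  Pike: +10 → 65 < 120
No further defaults.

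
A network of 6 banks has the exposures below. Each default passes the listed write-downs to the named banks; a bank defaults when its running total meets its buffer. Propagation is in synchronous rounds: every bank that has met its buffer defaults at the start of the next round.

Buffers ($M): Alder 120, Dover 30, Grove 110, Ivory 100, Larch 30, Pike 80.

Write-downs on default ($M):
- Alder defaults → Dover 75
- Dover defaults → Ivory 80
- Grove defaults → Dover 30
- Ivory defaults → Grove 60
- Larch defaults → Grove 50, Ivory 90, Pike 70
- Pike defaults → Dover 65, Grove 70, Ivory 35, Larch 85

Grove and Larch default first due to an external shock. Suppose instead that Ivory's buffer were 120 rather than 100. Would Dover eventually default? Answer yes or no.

With Ivory's buffer at 120:
Round 1 — Grove, Larch default (initial).
  Dover: +30 → 30 ≥ 30
  Ivory: +90 → 90 < 120
  Pike: +70 → 70 < 80
Round 2 — Dover defaults.
  Ivory: +80 → 170 ≥ 120
Round 3 — Ivory defaults.
No further defaults.

yes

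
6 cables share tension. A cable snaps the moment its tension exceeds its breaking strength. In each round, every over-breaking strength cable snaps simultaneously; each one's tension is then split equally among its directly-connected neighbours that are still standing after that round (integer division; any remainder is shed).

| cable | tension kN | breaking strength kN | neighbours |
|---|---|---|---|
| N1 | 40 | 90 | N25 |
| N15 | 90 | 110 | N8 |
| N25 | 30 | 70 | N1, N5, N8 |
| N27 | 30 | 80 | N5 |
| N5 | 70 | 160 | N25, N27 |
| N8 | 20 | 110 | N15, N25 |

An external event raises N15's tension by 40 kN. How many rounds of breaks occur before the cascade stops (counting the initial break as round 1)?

4

Round 1 — N15 at 130 > 110. N15 snaps.
  N15 sheds 130 kN to N8: 130 each.
    N8: 20+130 = 150 > 110
Round 2 — N8 snaps.
  N8 sheds 150 kN to N25: 150 each.
    N25: 30+150 = 180 > 70
Round 3 — N25 snaps.
  N25 sheds 180 kN to N1, N5: 90 each.
    N1: 40+90 = 130 > 90
    N5: 70+90 = 160 ≤ 160
Round 4 — N1 snaps.
  N1 sheds 130 kN: no online neighbours, lost.
No further breaks.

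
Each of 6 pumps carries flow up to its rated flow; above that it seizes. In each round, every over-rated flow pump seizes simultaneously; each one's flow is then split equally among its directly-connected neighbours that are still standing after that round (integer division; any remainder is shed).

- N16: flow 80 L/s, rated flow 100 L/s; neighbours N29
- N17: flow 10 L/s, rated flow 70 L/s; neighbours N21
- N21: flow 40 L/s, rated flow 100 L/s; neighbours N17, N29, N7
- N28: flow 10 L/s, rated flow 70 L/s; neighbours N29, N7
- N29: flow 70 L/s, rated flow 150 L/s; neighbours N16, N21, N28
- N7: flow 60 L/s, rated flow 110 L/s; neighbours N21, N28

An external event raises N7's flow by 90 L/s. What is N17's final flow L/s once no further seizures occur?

Round 1 — N7 at 150 > 110. N7 seizes.
  N7 sheds 150 L/s to N21, N28: 75 each.
    N21: 40+75 = 115 > 100
    N28: 10+75 = 85 > 70
Round 2 — N21, N28 seize.
  N21 sheds 115 L/s to N17, N29: 57 each (1 lost).
    N17: 10+57 = 67 ≤ 70
    N29: 70+57 = 127 ≤ 150
  N28 sheds 85 L/s to N29: 85 each.
    N29: 127+85 = 212 > 150
Round 3 — N29 seizes.
  N29 sheds 212 L/s to N16: 212 each.
    N16: 80+212 = 292 > 100
Round 4 — N16 seizes.
  N16 sheds 292 L/s: no online neighbours, lost.
No further seizures.

67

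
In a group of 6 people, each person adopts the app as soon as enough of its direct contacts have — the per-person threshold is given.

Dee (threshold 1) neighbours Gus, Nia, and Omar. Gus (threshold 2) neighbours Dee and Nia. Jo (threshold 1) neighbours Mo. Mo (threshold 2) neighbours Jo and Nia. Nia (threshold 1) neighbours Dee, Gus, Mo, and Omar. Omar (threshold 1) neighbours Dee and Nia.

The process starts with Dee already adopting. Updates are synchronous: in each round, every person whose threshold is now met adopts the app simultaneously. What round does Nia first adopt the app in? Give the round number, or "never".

Round 1 — Dee adopts the app (initial).
Round 2 — checking thresholds:
  Gus: 1 of 2 neighbours < 2, holds.
  Nia: 1 of 4 neighbours ≥ 1, adopts the app.
  Omar: 1 of 2 neighbours ≥ 1, adopts the app.
Round 3 — checking thresholds:
  Gus: 2 of 2 neighbours ≥ 2, adopts the app.
  Mo: 1 of 2 neighbours < 2, holds.
Round 4 — no new adoptions; cascade stops.

2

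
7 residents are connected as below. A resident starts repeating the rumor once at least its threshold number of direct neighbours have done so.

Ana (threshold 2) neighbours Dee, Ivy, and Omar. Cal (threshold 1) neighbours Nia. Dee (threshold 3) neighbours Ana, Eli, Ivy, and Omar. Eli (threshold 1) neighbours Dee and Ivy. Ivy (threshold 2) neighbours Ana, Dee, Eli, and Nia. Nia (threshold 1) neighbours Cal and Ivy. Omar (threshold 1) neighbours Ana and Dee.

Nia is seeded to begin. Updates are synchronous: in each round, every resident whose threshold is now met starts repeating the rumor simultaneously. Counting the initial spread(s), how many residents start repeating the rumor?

Round 1 — Nia starts repeating the rumor (initial).
Round 2 — checking thresholds:
  Cal: 1 of 1 neighbours ≥ 1, starts repeating the rumor.
  Ivy: 1 of 4 neighbours < 2, below threshold.
Round 3 — no new spreads; cascade stops.

2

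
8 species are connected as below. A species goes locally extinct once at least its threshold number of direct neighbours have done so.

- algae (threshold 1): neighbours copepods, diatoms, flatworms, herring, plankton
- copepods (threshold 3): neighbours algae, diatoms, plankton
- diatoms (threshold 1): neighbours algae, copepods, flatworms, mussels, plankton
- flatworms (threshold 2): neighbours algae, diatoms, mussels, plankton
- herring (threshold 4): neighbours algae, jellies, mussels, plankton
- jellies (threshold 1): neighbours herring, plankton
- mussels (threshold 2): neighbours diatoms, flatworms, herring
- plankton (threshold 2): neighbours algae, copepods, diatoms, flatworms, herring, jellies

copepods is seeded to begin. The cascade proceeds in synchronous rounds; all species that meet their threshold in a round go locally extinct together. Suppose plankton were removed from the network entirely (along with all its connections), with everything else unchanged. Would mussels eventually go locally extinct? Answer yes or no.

With plankton removed:
Round 1 — copepods goes locally extinct (initial).
Round 2 — checking thresholds:
  algae: 1 of 4 neighbours ≥ 1, goes locally extinct.
  diatoms: 1 of 4 neighbours ≥ 1, goes locally extinct.
Round 3 — checking thresholds:
  flatworms: 2 of 3 neighbours ≥ 2, goes locally extinct.
  herring: 1 of 3 neighbours < 4, holds.
  mussels: 1 of 3 neighbours < 2, holds.
Round 4 — checking thresholds:
  herring: 1 of 3 neighbours < 4, holds.
  mussels: 2 of 3 neighbours ≥ 2, goes locally extinct.
Round 5 — no new extinctions; cascade stops.

yes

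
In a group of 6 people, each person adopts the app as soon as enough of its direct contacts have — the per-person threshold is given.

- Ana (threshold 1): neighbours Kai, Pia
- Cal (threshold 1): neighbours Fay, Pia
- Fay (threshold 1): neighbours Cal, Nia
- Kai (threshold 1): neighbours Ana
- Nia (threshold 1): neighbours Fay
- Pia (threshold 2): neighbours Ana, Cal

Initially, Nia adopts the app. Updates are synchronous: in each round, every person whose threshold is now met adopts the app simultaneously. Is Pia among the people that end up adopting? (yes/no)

no

Round 1 — Nia adopts the app (initial).
Round 2 — checking thresholds:
  Fay: 1 of 2 neighbours ≥ 1, adopts the app.
Round 3 — checking thresholds:
  Cal: 1 of 2 neighbours ≥ 1, adopts the app.
Round 4 — no new adoptions; cascade stops.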